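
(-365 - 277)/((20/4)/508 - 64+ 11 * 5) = 326136/4567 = 71.41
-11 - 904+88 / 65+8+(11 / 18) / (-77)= -7417307 / 8190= -905.65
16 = 16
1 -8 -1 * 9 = -16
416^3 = 71991296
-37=-37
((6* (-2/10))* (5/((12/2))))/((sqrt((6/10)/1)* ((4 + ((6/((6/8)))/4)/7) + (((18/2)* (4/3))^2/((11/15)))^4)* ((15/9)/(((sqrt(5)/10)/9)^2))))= -102487* sqrt(15)/1234235588069763000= -0.00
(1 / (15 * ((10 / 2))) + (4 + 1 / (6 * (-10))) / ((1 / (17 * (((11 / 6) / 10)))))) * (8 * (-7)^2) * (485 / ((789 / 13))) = 2764501649 / 71010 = 38931.16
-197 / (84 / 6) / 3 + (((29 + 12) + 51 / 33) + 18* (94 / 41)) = 1498753 / 18942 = 79.12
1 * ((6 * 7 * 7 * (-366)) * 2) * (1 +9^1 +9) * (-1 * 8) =32711616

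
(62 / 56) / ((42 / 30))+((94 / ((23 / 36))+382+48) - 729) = -681063 / 4508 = -151.08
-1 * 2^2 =-4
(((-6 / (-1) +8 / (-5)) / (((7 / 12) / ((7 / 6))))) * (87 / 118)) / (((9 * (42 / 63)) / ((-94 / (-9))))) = 29986 / 2655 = 11.29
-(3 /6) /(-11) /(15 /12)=2 /55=0.04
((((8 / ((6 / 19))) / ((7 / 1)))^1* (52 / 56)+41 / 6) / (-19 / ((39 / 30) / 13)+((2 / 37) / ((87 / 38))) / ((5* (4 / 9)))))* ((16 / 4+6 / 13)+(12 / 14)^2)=-8870195925 / 31815192409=-0.28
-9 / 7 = -1.29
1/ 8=0.12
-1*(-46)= 46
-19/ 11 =-1.73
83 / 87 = 0.95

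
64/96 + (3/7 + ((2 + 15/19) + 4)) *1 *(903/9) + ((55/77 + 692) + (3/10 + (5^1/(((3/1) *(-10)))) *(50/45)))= 1417.71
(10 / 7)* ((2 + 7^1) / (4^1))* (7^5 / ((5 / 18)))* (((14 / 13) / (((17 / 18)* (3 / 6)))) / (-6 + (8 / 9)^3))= -35727715548 / 426751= -83720.29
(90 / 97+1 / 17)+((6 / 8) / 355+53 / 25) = 3.11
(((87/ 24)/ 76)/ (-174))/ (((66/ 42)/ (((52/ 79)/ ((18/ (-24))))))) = 91/ 594396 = 0.00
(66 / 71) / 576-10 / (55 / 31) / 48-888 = -66587371 / 74976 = -888.12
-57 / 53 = -1.08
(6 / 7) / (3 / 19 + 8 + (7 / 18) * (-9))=0.18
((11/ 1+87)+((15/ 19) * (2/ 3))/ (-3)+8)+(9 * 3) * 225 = 352307/ 57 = 6180.82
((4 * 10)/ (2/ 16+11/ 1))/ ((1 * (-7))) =-320/ 623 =-0.51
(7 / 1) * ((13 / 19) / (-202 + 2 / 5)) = -65 / 2736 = -0.02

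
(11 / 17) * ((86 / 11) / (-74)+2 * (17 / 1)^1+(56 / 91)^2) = 2357403 / 106301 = 22.18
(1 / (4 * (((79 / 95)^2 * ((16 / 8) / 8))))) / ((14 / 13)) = 117325 / 87374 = 1.34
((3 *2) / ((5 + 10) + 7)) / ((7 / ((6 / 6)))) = 3 / 77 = 0.04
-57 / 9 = -19 / 3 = -6.33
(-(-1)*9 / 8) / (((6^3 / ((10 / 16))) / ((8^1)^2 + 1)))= 325 / 1536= 0.21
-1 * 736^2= -541696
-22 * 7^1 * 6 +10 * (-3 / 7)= -6498 / 7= -928.29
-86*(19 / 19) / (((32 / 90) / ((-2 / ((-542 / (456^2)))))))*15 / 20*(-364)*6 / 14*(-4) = -23537835360 / 271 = -86855481.03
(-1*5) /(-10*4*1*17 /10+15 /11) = 55 /733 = 0.08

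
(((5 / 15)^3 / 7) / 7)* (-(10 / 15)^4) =-16 / 107163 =-0.00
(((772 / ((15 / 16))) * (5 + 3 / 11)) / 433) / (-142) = -358208 / 5072595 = -0.07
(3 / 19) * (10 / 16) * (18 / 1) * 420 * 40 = 567000 / 19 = 29842.11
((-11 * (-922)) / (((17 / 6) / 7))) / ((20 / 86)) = 9158226 / 85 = 107743.84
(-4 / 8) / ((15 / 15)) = -1 / 2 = -0.50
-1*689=-689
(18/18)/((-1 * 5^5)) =-1/3125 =-0.00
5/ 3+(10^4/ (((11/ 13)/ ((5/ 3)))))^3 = 274625000000059895/ 35937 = 7641845451764.47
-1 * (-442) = 442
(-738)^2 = 544644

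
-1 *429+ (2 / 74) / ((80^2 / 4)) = -25396799 / 59200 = -429.00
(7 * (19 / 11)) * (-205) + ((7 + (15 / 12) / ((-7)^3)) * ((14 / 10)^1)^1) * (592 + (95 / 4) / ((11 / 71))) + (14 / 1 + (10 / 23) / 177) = 848823826177 / 175541520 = 4835.46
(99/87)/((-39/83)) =-913/377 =-2.42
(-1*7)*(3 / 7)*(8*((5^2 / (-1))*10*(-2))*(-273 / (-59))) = -3276000 / 59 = -55525.42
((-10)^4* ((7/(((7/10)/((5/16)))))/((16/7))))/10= 21875/16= 1367.19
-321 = -321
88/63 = 1.40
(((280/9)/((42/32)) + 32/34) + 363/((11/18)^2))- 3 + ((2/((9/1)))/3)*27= 457001/459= 995.64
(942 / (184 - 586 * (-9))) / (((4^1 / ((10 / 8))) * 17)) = 2355 / 742288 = 0.00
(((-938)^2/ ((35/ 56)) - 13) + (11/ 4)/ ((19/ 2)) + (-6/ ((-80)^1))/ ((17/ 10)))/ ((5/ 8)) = 2252380.37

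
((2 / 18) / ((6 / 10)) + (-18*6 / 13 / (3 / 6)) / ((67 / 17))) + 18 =328517 / 23517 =13.97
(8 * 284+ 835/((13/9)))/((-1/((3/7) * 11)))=-174669/13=-13436.08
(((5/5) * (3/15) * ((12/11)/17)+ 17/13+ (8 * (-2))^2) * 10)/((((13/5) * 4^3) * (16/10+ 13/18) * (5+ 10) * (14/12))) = 140747895/369881512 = 0.38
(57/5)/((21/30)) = 16.29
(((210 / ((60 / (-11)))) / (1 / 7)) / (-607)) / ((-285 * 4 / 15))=-539 / 92264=-0.01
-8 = -8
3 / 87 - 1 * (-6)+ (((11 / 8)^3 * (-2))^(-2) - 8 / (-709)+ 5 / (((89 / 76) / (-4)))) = -35646822111773 / 3241830849169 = -11.00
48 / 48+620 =621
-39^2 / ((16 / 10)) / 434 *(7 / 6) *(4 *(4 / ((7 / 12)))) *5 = -76050 / 217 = -350.46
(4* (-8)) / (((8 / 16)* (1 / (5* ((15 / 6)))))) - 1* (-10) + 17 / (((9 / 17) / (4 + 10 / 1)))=-3064 / 9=-340.44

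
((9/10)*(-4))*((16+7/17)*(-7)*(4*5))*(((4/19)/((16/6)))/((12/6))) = 105462/323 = 326.51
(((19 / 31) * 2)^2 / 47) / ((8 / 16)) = 2888 / 45167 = 0.06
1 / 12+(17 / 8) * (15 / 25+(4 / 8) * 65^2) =1077701 / 240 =4490.42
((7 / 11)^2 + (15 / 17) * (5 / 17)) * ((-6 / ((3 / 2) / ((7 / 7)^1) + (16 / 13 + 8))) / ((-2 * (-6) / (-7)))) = 2114476 / 9756351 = 0.22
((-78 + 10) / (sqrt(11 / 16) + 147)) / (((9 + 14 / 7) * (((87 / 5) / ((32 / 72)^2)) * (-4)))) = 1066240 / 8933394987 - 5440 * sqrt(11) / 26800184961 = 0.00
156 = 156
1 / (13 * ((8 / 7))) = 7 / 104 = 0.07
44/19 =2.32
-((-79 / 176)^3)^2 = -243087455521 / 29721861554176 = -0.01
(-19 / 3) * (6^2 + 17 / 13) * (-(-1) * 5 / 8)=-46075 / 312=-147.68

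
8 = 8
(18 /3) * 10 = 60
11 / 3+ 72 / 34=295 / 51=5.78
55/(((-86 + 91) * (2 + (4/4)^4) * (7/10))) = 110/21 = 5.24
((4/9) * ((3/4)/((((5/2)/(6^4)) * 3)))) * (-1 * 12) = -3456/5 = -691.20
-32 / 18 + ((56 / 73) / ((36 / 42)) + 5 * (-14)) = -46570 / 657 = -70.88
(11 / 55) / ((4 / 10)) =1 / 2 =0.50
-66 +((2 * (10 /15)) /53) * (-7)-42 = -108.18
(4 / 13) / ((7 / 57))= 228 / 91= 2.51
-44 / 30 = -1.47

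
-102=-102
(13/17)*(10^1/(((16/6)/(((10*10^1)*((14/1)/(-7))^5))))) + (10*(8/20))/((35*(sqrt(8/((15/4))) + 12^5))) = -31693950809481696/3453827973001 - sqrt(30)/2031663513530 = -9176.47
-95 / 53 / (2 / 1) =-0.90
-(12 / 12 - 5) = 4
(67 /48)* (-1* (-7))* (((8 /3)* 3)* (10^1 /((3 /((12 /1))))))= 9380 /3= 3126.67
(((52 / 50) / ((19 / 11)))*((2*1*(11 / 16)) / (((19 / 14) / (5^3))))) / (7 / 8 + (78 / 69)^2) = 116496380 / 3289071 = 35.42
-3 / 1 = -3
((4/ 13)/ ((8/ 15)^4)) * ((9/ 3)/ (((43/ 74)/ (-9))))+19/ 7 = -348582673/ 2003456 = -173.99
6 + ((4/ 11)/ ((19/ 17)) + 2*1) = 1740/ 209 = 8.33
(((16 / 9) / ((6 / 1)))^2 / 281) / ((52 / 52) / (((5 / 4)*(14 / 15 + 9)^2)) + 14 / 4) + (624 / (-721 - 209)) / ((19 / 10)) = -6635338772272 / 18794232653787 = -0.35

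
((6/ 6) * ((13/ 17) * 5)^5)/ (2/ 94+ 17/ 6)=65440391250/ 228596977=286.27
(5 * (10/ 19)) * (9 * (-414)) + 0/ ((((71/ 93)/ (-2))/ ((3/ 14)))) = -186300/ 19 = -9805.26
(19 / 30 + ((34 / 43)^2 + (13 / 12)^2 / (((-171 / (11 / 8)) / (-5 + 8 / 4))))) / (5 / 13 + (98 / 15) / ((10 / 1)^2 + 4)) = 10155574507 / 3531087072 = 2.88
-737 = -737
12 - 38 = -26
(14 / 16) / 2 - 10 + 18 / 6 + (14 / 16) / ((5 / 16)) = -301 / 80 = -3.76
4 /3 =1.33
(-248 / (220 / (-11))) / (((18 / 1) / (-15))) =-31 / 3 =-10.33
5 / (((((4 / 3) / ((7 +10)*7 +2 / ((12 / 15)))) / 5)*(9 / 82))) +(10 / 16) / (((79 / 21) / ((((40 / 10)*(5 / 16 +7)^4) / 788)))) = 169380176142105 / 8159494144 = 20758.66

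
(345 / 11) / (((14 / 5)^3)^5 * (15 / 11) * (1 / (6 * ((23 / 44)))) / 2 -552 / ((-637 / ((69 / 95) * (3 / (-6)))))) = 586165191650390625 / 20711241384389425755292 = 0.00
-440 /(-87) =440 /87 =5.06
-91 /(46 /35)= -3185 /46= -69.24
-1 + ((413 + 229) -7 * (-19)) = 774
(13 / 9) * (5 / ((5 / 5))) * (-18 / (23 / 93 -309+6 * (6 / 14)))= 42315 / 99662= 0.42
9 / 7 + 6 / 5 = 87 / 35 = 2.49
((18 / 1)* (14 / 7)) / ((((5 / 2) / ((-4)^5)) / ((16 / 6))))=-196608 / 5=-39321.60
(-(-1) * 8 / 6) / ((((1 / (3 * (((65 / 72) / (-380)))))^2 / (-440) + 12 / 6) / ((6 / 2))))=-18590 / 198641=-0.09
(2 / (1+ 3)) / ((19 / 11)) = 11 / 38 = 0.29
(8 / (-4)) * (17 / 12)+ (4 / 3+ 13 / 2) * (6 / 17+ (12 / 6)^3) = 6385 / 102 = 62.60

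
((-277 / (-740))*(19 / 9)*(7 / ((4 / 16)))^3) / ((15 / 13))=15034.37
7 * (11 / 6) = 77 / 6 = 12.83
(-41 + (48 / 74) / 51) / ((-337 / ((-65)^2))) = 108924725 / 211973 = 513.86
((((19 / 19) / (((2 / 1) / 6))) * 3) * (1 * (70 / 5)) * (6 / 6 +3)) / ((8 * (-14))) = -9 / 2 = -4.50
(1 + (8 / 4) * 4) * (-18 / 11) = -14.73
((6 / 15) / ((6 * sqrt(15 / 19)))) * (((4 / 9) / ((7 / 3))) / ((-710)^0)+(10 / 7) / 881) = 3554 * sqrt(285) / 4162725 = 0.01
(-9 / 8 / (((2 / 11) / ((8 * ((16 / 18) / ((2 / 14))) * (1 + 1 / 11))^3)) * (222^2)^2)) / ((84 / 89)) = -71450624 / 165317867649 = -0.00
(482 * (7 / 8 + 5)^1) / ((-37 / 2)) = -11327 / 74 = -153.07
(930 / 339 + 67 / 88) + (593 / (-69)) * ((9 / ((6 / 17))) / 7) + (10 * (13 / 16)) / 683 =-3798562181 / 136684009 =-27.79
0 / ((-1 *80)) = 0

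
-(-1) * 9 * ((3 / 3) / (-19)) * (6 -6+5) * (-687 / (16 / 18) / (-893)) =-278235 / 135736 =-2.05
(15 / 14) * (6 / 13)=0.49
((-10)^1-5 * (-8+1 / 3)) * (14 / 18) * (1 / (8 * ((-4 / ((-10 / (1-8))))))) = -425 / 432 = -0.98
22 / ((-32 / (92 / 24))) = -253 / 96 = -2.64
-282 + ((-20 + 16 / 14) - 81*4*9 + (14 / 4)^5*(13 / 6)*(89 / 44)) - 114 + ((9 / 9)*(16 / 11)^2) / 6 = -223053683 / 216832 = -1028.69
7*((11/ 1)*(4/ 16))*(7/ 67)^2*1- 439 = -438.79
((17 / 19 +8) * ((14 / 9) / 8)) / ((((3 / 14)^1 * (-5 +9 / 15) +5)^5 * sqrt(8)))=62133378125 * sqrt(2) / 157963888138752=0.00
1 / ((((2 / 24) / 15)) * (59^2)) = 180 / 3481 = 0.05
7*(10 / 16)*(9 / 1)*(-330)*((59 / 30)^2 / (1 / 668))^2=-26021463231533 / 300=-86738210771.78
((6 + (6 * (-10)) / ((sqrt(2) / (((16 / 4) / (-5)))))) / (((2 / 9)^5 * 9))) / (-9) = -2187 * sqrt(2) / 4 - 2187 / 16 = -909.91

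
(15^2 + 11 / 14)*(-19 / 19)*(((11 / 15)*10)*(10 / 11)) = -31610 / 21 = -1505.24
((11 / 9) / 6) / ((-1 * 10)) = -11 / 540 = -0.02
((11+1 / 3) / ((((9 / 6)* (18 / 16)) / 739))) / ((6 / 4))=804032 / 243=3308.77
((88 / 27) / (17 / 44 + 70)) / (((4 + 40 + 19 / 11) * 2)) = 21296 / 42060357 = 0.00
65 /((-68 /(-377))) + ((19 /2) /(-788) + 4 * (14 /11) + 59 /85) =539530169 /1473560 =366.14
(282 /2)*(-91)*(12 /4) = -38493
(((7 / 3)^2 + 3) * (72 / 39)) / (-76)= -8 / 39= -0.21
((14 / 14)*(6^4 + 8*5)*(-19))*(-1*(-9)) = -228456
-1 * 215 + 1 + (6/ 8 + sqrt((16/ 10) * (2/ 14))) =-853/ 4 + 2 * sqrt(70)/ 35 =-212.77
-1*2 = -2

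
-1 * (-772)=772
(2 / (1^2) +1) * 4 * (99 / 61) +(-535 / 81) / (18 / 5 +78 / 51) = 39181433 / 2154276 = 18.19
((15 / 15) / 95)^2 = 1 / 9025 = 0.00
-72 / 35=-2.06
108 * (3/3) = 108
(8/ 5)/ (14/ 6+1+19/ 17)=408/ 1135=0.36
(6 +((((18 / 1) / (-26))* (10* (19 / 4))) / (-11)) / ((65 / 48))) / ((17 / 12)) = 183096 / 31603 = 5.79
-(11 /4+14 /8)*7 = -63 /2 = -31.50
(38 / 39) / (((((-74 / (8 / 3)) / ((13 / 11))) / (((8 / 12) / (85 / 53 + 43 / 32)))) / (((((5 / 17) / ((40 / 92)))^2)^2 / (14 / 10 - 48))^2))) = -3942958108898350 / 20803888774953394224939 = -0.00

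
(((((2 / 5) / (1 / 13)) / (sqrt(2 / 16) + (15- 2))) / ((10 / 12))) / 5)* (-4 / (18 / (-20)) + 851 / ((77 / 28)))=168059008 / 5572875- 3231904* sqrt(2) / 5572875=29.34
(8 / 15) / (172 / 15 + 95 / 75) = 8 / 191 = 0.04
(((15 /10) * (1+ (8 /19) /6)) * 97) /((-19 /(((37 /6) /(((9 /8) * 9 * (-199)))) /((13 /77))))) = 33715066 /226939401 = 0.15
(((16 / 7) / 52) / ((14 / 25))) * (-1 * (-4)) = 200 / 637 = 0.31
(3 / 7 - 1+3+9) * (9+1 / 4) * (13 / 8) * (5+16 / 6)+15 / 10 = 27689 / 21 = 1318.52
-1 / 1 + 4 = 3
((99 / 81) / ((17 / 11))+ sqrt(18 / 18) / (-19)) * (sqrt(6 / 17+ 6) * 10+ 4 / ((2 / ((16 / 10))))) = 20.97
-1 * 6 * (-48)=288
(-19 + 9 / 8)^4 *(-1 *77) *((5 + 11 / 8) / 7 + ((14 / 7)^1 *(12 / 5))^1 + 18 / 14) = -54998561.65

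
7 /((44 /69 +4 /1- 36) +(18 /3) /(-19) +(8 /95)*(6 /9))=-0.22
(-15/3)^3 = -125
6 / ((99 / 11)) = 2 / 3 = 0.67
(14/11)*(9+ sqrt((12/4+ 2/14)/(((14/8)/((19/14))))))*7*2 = 8*sqrt(1463)/11+ 1764/11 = 188.18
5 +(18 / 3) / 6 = 6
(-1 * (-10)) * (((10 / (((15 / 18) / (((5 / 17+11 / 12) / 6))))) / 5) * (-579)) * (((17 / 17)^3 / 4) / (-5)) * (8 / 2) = 47671 / 85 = 560.84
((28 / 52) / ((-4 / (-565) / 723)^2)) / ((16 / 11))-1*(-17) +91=12848849066349 / 3328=3860832051.19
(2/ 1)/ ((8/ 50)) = 25/ 2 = 12.50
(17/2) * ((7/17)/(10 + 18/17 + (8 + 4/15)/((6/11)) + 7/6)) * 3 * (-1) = -0.38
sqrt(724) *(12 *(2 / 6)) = 8 *sqrt(181) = 107.63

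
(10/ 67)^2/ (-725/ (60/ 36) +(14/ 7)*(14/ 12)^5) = -388800/ 7516709297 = -0.00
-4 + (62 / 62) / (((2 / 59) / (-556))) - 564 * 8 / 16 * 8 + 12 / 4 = -18659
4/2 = 2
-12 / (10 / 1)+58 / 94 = -137 / 235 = -0.58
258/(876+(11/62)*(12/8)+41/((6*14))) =167958/570767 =0.29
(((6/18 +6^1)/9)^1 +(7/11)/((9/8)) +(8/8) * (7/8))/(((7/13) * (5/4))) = 13247/4158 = 3.19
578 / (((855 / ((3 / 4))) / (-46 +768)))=5491 / 15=366.07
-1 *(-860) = 860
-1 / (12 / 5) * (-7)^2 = -245 / 12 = -20.42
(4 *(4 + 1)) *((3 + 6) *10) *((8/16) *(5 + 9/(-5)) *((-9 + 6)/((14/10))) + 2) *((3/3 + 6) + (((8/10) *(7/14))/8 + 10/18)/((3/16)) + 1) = -606400/21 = -28876.19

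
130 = 130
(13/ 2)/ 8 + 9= 157/ 16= 9.81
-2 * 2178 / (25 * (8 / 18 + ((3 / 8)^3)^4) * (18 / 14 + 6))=-6286182853902336 / 116825143213025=-53.81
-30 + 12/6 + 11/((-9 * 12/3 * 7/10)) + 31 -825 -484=-164611/126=-1306.44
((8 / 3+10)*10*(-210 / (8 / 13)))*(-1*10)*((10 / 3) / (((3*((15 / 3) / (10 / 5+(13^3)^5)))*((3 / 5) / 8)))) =590002726809086148740000 / 9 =65555858534342905415555.56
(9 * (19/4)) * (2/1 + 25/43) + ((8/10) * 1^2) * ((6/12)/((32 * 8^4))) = 1554923563/14090240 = 110.35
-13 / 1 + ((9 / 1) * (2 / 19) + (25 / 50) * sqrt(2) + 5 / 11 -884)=-187180 / 209 + sqrt(2) / 2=-894.89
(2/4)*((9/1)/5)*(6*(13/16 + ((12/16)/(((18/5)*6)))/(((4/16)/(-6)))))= -9/80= -0.11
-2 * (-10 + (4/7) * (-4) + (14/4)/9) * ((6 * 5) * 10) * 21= 149900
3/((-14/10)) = -2.14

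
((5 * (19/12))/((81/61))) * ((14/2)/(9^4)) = 40565/6377292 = 0.01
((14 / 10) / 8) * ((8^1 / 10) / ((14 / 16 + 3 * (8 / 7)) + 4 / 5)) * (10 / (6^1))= 196 / 4287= 0.05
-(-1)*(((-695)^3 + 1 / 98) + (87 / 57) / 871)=-544442783160359 / 1621802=-335702374.99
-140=-140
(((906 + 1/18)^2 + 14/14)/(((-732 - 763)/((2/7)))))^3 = -150541268232268930859081/38980977788339496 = -3861916.16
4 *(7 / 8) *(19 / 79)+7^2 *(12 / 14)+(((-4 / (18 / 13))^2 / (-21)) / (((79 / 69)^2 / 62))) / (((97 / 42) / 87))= -2416275427 / 3632262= -665.23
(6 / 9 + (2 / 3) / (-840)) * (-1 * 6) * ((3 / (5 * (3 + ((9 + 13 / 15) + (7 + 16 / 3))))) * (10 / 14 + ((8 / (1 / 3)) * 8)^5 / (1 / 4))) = -99279483833.01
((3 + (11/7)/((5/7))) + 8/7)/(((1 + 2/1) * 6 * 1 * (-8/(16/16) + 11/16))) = -0.05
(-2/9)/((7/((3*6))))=-0.57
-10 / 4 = -5 / 2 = -2.50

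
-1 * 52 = -52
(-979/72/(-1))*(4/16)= 979/288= 3.40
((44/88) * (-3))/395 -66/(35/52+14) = -2713569/602770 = -4.50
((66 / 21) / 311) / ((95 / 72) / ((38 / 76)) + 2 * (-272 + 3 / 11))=-8712 / 466232851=-0.00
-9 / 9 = -1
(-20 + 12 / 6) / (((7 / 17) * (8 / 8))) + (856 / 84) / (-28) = -12959 / 294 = -44.08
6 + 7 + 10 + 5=28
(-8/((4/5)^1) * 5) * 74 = -3700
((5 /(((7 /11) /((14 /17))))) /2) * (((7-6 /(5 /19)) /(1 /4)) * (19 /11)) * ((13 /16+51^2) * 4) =-62485129 /17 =-3675595.82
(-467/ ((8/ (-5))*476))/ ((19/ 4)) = 2335/ 18088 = 0.13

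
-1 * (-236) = 236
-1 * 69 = -69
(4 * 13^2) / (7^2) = 13.80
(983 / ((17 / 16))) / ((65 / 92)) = 1446976 / 1105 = 1309.48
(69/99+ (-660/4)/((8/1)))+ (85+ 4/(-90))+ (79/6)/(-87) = 7450381/114840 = 64.88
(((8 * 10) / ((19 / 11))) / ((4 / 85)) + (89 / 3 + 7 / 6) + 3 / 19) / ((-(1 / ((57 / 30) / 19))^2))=-115733 / 11400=-10.15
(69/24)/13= 23/104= 0.22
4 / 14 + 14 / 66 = 115 / 231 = 0.50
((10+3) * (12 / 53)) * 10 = 1560 / 53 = 29.43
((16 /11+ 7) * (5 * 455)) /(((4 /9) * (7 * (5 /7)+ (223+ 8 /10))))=732375 /3872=189.15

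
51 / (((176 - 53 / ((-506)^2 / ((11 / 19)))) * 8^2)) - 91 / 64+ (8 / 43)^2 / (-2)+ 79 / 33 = 17151577880443 / 17879535225024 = 0.96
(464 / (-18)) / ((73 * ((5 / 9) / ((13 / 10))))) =-1508 / 1825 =-0.83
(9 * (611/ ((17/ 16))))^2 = 7741184256/ 289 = 26786104.69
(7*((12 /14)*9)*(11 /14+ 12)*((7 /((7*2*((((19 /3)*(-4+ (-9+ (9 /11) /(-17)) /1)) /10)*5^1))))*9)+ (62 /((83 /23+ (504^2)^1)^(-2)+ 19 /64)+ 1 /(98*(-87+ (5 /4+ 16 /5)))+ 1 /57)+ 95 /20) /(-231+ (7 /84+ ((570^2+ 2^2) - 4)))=0.00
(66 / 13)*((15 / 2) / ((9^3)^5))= 55 / 297398301914493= 0.00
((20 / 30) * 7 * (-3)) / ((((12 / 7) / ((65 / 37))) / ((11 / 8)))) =-35035 / 1776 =-19.73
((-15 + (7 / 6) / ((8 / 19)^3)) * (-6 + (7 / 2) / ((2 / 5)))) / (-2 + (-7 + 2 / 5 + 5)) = -106315 / 221184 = -0.48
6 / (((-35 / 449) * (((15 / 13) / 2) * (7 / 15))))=-70044 / 245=-285.89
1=1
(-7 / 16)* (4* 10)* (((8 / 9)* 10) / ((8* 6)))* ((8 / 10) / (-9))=70 / 243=0.29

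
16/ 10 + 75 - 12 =323/ 5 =64.60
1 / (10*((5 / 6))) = 3 / 25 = 0.12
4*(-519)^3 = -559193436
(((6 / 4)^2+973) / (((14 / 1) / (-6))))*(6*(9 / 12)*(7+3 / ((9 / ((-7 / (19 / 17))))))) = -175545 / 19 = -9239.21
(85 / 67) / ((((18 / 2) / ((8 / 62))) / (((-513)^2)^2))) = 2616410407860 / 2077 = 1259706503.54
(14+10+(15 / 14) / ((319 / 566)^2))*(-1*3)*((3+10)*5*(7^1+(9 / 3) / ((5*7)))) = -188589666096 / 4986289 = -37821.65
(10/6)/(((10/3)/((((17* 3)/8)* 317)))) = 16167/16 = 1010.44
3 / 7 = 0.43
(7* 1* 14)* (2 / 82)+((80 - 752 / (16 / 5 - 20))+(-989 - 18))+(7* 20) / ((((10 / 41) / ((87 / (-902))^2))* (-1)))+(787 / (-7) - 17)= -30201071 / 29766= -1014.62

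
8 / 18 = 4 / 9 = 0.44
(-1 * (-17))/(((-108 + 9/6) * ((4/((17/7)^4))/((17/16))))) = -24137569/16365216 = -1.47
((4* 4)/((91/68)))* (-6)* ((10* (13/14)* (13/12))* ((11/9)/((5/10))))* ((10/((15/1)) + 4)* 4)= -6223360/189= -32927.83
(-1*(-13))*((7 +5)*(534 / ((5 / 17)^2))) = 24074856 / 25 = 962994.24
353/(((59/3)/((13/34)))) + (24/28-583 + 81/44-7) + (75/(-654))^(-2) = -97388413949/193077500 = -504.40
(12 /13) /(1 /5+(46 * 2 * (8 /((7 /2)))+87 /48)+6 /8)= 2240 /516997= 0.00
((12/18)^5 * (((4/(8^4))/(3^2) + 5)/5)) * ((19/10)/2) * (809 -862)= -46403567/6998400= -6.63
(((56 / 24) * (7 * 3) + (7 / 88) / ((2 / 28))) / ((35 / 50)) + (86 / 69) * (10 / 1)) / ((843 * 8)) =127595 / 10237392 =0.01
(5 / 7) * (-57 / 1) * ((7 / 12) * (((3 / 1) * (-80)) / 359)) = 5700 / 359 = 15.88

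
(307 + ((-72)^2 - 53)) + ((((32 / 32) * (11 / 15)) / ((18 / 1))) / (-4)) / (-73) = 428731931 / 78840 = 5438.00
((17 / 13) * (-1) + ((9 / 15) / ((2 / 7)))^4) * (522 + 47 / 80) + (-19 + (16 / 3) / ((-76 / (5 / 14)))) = 39259055385229 / 4149600000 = 9460.93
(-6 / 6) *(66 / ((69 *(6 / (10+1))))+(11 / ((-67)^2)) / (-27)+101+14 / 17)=-4908555595 / 47390373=-103.58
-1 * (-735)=735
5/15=1/3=0.33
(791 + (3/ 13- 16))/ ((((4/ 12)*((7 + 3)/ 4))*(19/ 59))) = 3567612/ 1235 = 2888.75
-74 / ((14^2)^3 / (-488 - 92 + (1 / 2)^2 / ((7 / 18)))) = 300107 / 52706752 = 0.01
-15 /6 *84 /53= -210 /53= -3.96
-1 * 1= -1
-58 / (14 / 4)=-116 / 7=-16.57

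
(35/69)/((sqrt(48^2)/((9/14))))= 5/736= 0.01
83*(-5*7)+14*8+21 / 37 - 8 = -103616 / 37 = -2800.43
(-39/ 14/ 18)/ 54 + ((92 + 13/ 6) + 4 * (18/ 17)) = 7587751/ 77112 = 98.40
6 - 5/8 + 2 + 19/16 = 137/16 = 8.56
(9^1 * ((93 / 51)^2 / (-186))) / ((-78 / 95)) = 2945 / 15028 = 0.20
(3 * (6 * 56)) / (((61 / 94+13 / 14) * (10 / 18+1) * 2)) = 35532 / 173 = 205.39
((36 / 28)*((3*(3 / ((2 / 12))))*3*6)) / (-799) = -8748 / 5593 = -1.56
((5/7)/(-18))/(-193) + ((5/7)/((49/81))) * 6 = 8442065/1191582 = 7.08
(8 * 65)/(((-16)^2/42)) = 1365/16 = 85.31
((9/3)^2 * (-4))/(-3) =12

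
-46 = -46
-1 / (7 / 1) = -0.14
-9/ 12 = -3/ 4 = -0.75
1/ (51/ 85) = 5/ 3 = 1.67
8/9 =0.89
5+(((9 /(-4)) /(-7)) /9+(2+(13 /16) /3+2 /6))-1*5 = 887 /336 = 2.64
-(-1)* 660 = 660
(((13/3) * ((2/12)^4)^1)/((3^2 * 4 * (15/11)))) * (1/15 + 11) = 11869/15746400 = 0.00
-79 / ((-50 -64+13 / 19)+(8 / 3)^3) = 40527 / 48403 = 0.84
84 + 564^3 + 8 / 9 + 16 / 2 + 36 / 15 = 8073280768 / 45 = 179406239.29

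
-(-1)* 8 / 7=8 / 7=1.14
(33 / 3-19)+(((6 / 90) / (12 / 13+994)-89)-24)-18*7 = -47920457 / 194010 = -247.00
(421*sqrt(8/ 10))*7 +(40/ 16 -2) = 1/ 2 +5894*sqrt(5)/ 5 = 2636.38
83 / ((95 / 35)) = 30.58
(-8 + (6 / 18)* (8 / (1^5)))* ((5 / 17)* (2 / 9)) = -160 / 459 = -0.35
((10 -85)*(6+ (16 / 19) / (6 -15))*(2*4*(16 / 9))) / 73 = -3232000 / 37449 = -86.30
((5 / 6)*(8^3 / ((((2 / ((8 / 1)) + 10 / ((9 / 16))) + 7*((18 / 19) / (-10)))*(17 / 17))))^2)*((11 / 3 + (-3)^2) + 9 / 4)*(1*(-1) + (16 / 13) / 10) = -434497742438400 / 45848604997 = -9476.79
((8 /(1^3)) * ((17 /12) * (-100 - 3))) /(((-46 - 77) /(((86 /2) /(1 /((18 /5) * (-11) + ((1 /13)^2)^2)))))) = -851574822778 /52695045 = -16160.43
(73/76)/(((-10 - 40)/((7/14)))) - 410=-410.01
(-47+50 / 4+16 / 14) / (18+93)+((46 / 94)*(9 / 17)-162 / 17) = -9.57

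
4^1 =4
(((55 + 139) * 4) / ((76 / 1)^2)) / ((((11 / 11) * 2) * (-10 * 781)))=-97 / 11277640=-0.00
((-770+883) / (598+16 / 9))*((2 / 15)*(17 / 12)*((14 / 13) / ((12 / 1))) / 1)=13447 / 4210440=0.00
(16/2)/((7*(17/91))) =104/17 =6.12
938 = 938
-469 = -469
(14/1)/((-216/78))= -91/18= -5.06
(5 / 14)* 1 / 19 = 5 / 266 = 0.02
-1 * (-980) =980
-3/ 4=-0.75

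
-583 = -583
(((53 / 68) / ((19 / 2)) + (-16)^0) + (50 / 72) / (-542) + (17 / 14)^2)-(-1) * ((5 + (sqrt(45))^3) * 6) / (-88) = 7522079627 / 3396980664-405 * sqrt(5) / 44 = -18.37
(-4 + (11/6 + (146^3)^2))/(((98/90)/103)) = 12826224253245405/14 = 916158875231814.64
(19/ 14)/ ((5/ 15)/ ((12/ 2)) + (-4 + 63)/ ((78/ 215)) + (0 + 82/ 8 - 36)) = 4446/ 448595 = 0.01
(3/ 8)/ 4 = 0.09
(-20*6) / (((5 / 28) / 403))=-270816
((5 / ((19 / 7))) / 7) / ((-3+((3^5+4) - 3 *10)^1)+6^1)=1 / 836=0.00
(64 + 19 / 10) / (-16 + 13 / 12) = -3954 / 895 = -4.42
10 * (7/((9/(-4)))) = -280/9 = -31.11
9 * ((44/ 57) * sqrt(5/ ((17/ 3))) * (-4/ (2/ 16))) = -4224 * sqrt(255)/ 323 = -208.83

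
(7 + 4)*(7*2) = 154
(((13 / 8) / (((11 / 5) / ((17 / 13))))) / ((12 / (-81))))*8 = -52.16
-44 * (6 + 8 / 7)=-2200 / 7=-314.29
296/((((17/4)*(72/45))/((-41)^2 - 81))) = 1184000/17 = 69647.06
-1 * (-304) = 304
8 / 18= 4 / 9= 0.44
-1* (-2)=2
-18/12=-3/2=-1.50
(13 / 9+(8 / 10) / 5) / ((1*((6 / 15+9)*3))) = 361 / 6345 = 0.06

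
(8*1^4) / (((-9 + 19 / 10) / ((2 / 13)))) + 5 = 4455 / 923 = 4.83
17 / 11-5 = -38 / 11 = -3.45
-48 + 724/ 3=580/ 3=193.33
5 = 5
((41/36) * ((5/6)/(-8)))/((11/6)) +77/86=113153/136224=0.83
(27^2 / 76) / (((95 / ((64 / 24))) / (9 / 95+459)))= 21196404 / 171475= 123.61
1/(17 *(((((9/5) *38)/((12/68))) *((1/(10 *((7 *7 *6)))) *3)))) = 2450/16473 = 0.15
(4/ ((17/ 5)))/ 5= 4/ 17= 0.24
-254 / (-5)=254 / 5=50.80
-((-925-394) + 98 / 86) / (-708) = -14167 / 7611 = -1.86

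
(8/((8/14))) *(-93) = -1302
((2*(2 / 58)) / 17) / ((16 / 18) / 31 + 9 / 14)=7812 / 1293139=0.01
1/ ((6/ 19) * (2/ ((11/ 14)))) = 209/ 168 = 1.24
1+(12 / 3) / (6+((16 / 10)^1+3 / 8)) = 479 / 319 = 1.50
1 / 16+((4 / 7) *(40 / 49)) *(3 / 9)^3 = 11821 / 148176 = 0.08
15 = 15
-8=-8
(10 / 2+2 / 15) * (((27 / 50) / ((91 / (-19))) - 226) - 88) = -15721343 / 9750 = -1612.45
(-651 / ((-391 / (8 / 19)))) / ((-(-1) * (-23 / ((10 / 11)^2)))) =-520800 / 20674907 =-0.03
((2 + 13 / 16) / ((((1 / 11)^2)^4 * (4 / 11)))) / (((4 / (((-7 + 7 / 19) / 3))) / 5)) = -4581127812.49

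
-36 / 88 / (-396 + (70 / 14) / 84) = 378 / 365849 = 0.00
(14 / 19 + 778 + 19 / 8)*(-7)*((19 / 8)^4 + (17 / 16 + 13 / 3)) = -203469.78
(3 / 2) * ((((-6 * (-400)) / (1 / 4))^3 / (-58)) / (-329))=663552000000 / 9541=69547426.89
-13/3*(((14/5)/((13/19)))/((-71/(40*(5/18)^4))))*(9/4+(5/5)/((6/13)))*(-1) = -4405625/16769916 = -0.26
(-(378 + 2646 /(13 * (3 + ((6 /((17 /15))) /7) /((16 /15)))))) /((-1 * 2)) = 3311721 /15301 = 216.44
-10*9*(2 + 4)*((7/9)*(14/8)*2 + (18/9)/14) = -1547.14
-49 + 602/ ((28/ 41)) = 1665/ 2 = 832.50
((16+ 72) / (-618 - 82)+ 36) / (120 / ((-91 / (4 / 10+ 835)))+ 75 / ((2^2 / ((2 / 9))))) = -489684 / 14980325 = -0.03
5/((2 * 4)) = 5/8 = 0.62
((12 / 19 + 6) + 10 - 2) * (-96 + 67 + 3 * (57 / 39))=-88960 / 247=-360.16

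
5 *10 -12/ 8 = 97/ 2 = 48.50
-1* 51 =-51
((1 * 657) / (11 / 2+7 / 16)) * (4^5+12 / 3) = 10806336 / 95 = 113750.91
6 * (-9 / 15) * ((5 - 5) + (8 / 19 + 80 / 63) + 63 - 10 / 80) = -618283 / 2660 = -232.44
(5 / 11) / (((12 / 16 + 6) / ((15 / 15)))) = 20 / 297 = 0.07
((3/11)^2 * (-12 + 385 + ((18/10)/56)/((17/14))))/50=0.55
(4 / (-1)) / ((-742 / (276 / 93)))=184 / 11501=0.02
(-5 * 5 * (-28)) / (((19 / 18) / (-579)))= -7295400 / 19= -383968.42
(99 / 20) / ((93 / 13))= 429 / 620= 0.69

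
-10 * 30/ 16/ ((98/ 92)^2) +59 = 101984/ 2401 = 42.48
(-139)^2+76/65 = 1255941/65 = 19322.17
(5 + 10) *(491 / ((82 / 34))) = 125205 / 41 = 3053.78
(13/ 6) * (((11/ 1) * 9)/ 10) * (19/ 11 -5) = -70.20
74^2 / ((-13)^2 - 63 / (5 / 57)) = -13690 / 1373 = -9.97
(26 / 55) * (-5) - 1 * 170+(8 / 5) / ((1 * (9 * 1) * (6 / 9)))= -28396 / 165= -172.10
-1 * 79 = -79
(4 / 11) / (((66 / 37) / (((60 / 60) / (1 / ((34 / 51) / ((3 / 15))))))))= 740 / 1089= 0.68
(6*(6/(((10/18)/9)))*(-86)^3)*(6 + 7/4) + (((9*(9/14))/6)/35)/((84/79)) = -78885771736761/27440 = -2874845908.77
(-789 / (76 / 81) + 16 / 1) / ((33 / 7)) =-438851 / 2508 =-174.98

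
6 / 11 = 0.55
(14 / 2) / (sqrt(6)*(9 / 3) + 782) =0.01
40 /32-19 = -71 /4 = -17.75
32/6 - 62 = -170/3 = -56.67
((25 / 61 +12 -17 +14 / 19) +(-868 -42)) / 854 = -75654 / 70699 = -1.07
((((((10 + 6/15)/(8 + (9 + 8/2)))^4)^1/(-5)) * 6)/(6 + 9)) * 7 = -14623232/434109375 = -0.03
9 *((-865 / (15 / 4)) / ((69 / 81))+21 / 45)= -279777 / 115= -2432.84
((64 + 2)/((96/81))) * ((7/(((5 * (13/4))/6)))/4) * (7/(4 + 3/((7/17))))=916839/41080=22.32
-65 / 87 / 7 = -65 / 609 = -0.11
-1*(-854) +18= 872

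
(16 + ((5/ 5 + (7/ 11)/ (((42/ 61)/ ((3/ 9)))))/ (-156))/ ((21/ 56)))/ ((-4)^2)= 185069/ 185328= 1.00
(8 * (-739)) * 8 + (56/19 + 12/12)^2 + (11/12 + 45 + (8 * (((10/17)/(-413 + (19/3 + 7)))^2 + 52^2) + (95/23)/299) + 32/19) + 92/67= -21228963325634389476439/829274829991911732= -25599.43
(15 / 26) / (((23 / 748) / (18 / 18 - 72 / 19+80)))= 8229870 / 5681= 1448.67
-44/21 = -2.10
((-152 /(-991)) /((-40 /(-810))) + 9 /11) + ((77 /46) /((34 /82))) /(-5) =132843613 /42622910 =3.12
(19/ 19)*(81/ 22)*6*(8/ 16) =243/ 22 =11.05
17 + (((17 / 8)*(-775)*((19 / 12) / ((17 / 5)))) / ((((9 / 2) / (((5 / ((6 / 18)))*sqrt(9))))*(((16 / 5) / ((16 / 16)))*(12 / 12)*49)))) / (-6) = 5679089 / 225792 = 25.15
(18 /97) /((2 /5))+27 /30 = 1323 /970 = 1.36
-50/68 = -25/34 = -0.74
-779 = -779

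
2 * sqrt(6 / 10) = 2 * sqrt(15) / 5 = 1.55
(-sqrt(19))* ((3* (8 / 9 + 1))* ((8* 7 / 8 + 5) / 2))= -34* sqrt(19)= -148.20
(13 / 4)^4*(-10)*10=-714025 / 64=-11156.64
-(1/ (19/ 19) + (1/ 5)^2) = -26/ 25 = -1.04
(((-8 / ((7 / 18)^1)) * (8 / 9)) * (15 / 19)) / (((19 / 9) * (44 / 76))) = -17280 / 1463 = -11.81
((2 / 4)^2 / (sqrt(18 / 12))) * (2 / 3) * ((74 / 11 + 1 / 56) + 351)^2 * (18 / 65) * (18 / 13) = 437070398769 * sqrt(6) / 160320160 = 6677.88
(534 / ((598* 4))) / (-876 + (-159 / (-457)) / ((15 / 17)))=-610095 / 2392907764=-0.00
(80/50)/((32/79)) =79/20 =3.95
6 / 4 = 3 / 2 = 1.50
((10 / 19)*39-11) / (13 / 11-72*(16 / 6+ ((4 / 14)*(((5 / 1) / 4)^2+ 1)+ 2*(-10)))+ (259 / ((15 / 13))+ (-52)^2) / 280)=8362200 / 1059439943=0.01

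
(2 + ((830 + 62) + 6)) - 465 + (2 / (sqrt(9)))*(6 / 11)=4789 / 11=435.36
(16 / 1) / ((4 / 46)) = 184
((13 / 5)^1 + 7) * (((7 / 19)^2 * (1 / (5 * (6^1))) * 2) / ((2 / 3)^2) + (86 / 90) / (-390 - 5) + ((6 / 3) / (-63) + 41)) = 9818636468 / 24954125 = 393.47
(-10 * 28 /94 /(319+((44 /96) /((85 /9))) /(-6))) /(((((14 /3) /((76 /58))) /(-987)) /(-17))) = -553492800 /12581041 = -43.99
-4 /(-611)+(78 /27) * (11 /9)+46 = 2451656 /49491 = 49.54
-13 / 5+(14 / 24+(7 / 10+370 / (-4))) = -5629 / 60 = -93.82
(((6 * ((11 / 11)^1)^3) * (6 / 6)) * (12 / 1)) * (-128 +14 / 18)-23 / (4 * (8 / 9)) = -293327 / 32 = -9166.47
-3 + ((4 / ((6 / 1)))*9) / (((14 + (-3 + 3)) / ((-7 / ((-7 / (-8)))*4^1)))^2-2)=-2925 / 463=-6.32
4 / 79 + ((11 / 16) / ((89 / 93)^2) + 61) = 618763709 / 10012144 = 61.80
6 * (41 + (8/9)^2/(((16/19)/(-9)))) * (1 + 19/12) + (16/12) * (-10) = 8843/18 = 491.28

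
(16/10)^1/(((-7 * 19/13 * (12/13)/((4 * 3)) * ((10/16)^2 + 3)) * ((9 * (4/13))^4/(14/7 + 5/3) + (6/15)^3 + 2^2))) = -169903676800/5696114236337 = -0.03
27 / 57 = 9 / 19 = 0.47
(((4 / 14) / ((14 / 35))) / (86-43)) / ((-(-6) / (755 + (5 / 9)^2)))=21850 / 10449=2.09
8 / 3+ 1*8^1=32 / 3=10.67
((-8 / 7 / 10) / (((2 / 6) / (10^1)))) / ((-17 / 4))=96 / 119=0.81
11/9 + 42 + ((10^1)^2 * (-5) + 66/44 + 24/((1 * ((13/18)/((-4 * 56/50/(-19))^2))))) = -23939417231/52796250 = -453.43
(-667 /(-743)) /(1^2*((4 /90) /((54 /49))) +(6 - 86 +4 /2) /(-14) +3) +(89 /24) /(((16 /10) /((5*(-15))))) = -605054421185 /3482851136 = -173.72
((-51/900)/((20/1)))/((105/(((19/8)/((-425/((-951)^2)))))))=1909291/14000000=0.14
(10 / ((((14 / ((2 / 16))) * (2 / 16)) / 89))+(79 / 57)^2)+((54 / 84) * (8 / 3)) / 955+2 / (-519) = 246078685994 / 3757484745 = 65.49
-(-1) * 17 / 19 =17 / 19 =0.89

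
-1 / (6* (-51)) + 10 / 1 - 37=-8261 / 306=-27.00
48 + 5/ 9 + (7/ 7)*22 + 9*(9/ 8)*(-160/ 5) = -2281/ 9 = -253.44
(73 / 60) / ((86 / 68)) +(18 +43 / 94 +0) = 588701 / 30315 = 19.42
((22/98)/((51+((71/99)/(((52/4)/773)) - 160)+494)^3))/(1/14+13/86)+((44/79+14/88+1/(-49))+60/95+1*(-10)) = -78376452129642833353398359/9037066067697541419183176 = -8.67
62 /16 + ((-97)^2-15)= 75183 /8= 9397.88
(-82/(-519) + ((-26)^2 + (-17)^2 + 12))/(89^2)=507145/4110999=0.12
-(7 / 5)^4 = -2401 / 625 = -3.84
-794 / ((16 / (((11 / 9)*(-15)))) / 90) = 81881.25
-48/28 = -12/7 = -1.71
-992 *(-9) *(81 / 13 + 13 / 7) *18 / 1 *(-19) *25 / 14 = -28091059200 / 637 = -44098994.03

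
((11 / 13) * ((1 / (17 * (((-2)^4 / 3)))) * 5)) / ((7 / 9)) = 0.06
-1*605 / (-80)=121 / 16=7.56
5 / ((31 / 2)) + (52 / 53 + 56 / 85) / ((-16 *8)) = 1384343 / 4468960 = 0.31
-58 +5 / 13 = -749 / 13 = -57.62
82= 82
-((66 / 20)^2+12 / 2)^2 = -2852721 / 10000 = -285.27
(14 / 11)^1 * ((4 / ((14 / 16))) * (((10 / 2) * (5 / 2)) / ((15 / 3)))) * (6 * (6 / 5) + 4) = 1792 / 11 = 162.91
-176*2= -352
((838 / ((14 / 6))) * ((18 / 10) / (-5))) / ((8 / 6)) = -96.97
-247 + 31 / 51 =-12566 / 51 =-246.39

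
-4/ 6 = -2/ 3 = -0.67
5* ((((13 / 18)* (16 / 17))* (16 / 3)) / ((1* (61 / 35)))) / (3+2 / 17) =291200 / 87291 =3.34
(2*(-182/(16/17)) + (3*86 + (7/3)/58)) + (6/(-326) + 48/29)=-7208089/56724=-127.07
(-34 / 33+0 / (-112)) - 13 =-463 / 33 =-14.03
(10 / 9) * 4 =40 / 9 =4.44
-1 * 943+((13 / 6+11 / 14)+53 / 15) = -32778 / 35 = -936.51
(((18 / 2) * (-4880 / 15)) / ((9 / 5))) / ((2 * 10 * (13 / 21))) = -1708 / 13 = -131.38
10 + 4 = 14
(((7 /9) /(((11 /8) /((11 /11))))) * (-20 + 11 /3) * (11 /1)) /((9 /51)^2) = -793016 /243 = -3263.44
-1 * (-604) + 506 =1110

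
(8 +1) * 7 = 63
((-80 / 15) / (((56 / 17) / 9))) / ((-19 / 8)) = 816 / 133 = 6.14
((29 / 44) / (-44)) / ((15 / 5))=-29 / 5808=-0.00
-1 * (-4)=4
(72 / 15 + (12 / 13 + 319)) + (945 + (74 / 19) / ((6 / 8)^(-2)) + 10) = 12665309 / 9880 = 1281.91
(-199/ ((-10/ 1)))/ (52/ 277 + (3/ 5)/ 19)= 90.74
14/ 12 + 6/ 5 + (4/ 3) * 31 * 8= 9991/ 30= 333.03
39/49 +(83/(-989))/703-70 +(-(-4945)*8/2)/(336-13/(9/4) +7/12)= -3818106469136/405716800447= -9.41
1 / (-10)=-1 / 10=-0.10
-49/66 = -0.74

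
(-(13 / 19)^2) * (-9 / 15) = 507 / 1805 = 0.28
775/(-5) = -155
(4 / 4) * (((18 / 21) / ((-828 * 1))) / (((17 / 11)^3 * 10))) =-0.00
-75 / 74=-1.01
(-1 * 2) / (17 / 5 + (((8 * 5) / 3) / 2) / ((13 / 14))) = -390 / 2063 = -0.19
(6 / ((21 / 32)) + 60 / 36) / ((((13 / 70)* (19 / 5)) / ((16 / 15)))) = 36320 / 2223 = 16.34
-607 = -607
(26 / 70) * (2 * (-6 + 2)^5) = -26624 / 35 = -760.69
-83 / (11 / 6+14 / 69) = -11454 / 281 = -40.76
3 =3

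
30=30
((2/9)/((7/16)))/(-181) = -0.00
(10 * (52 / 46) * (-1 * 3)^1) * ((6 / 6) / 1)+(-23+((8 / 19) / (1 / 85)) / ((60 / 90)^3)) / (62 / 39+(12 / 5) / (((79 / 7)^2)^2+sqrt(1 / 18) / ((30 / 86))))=18914351846597298 * sqrt(2) / 112209485084072303184347+71215008632768234711022663 / 2580818156933662973239981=27.59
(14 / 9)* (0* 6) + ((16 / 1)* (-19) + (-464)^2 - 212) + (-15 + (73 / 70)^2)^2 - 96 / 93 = 214972.52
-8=-8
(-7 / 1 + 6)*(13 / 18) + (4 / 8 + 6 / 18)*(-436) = -6553 / 18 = -364.06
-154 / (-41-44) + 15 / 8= 2507 / 680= 3.69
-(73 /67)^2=-5329 /4489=-1.19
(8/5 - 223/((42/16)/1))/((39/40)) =-70016/819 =-85.49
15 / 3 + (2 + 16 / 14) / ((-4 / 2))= 24 / 7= 3.43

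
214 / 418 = 107 / 209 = 0.51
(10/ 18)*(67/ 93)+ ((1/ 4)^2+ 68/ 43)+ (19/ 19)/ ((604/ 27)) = 181633205/ 86954256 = 2.09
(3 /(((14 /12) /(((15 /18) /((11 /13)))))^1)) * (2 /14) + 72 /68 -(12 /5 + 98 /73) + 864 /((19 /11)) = 31638536873 /63545405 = 497.89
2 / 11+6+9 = 167 / 11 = 15.18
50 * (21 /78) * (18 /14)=225 /13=17.31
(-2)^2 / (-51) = -0.08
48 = 48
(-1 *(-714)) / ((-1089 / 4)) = -952 / 363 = -2.62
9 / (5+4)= 1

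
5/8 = 0.62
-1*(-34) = 34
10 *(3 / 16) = 15 / 8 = 1.88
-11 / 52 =-0.21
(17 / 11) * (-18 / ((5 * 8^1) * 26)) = -153 / 5720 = -0.03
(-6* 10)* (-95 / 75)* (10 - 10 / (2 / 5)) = -1140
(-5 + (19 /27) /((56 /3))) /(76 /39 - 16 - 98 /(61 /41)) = 1983293 /31941840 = 0.06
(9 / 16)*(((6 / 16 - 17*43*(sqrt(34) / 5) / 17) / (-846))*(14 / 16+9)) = -237 / 96256+3397*sqrt(34) / 60160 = 0.33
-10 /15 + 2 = 4 /3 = 1.33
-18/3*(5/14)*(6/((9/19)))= -190/7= -27.14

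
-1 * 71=-71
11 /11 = 1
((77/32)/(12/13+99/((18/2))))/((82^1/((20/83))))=1001/1687888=0.00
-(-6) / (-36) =-1 / 6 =-0.17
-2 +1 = -1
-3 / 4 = -0.75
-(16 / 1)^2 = -256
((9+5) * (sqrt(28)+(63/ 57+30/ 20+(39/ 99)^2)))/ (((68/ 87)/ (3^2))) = 69567897/ 156332+5481 * sqrt(7)/ 17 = 1298.02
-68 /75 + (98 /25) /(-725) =-49594 /54375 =-0.91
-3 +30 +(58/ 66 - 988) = -31684/ 33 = -960.12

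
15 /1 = 15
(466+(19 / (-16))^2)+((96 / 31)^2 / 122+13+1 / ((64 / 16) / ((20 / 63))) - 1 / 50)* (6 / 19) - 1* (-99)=85409591482387 / 149694585600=570.56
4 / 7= 0.57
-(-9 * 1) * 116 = 1044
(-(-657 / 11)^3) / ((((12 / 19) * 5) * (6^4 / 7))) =155217783 / 425920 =364.43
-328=-328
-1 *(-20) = 20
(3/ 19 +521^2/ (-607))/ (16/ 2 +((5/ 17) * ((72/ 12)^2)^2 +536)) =-43822243/ 90695512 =-0.48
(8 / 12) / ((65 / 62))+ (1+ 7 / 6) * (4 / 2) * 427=120313 / 65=1850.97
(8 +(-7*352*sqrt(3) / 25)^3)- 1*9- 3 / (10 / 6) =-44879020032*sqrt(3) / 15625- 14 / 5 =-4974898.34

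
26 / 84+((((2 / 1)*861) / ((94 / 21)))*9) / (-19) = -6823009 / 37506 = -181.92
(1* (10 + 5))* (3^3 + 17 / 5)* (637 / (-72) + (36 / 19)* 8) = 8633 / 3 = 2877.67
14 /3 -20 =-46 /3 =-15.33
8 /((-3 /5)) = -40 /3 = -13.33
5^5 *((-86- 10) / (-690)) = 10000 / 23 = 434.78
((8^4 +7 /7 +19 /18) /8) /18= 73765 /2592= 28.46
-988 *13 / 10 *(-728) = 4675216 / 5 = 935043.20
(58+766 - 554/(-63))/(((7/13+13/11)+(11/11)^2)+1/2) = 15005276/58023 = 258.61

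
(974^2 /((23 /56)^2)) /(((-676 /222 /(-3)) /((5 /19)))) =2476727406720 /1698619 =1458082.95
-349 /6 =-58.17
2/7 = 0.29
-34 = -34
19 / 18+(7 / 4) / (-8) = 241 / 288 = 0.84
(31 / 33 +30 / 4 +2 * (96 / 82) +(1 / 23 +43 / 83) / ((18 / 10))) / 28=171908491 / 433923336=0.40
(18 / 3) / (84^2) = 1 / 1176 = 0.00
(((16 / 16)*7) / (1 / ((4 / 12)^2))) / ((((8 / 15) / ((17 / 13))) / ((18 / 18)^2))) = 595 / 312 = 1.91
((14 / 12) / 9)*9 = 1.17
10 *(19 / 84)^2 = 1805 / 3528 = 0.51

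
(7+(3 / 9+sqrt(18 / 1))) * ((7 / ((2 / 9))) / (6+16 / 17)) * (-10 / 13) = -40.41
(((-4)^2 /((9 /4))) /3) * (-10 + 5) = -11.85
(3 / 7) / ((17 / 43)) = 129 / 119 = 1.08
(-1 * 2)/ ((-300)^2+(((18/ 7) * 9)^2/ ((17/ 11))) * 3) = -833/ 37918026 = -0.00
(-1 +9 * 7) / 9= 62 / 9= 6.89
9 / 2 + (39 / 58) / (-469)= 61185 / 13601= 4.50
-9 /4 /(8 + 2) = -0.22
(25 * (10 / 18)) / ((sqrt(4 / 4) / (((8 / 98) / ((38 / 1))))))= 250 / 8379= 0.03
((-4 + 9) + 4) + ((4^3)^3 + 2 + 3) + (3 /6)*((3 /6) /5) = 5243161 /20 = 262158.05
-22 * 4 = -88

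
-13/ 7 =-1.86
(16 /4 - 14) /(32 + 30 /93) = -155 /501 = -0.31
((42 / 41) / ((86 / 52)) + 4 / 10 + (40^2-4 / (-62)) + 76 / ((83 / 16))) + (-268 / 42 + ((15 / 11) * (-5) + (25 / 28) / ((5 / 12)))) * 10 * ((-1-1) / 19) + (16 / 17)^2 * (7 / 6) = 15615899533795676 / 9589683452965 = 1628.41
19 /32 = 0.59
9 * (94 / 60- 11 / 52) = 3171 / 260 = 12.20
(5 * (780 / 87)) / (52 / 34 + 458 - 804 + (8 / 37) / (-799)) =-9607975 / 73831042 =-0.13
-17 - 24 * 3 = -89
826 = 826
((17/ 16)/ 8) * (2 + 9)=187/ 128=1.46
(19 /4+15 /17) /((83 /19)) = 7277 /5644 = 1.29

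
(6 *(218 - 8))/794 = 630/397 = 1.59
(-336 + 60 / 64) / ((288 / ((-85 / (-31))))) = -151895 / 47616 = -3.19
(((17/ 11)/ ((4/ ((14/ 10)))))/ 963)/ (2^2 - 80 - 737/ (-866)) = -7361/ 984831210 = -0.00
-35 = -35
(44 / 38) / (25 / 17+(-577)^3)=-187 / 31024155092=-0.00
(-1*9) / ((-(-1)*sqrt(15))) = -3*sqrt(15) / 5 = -2.32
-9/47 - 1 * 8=-385/47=-8.19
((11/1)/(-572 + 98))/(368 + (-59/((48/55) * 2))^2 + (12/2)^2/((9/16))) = -16896/1146395623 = -0.00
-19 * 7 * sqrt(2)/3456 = -133 * sqrt(2)/3456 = -0.05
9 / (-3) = -3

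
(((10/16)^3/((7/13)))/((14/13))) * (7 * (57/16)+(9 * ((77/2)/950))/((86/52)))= 10.59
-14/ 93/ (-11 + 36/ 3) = -14/ 93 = -0.15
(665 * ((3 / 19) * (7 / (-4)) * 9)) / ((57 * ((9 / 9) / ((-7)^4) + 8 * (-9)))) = 5294205 / 13138196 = 0.40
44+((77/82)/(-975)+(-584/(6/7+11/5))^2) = 33442872730627/915347550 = 36535.71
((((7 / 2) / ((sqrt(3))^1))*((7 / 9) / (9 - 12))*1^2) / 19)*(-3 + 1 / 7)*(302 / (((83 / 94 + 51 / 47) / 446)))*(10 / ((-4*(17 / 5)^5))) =-1384802125000*sqrt(3) / 80850917151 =-29.67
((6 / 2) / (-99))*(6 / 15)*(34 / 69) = -68 / 11385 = -0.01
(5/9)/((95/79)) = 79/171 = 0.46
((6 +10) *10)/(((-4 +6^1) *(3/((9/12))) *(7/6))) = 120/7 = 17.14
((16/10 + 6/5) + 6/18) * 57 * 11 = 9823/5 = 1964.60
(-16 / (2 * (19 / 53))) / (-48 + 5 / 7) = 2968 / 6289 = 0.47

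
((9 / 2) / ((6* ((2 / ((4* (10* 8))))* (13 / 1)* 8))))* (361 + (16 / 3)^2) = 17525 / 39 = 449.36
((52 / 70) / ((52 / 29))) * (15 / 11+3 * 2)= 2349 / 770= 3.05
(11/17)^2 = 121/289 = 0.42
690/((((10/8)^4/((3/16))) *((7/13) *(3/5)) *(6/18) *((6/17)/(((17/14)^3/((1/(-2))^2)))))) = 599346696/60025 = 9984.95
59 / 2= 29.50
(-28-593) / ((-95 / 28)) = 17388 / 95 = 183.03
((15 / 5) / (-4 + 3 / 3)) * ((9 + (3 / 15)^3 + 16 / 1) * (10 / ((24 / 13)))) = -6773 / 50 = -135.46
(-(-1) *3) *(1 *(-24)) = -72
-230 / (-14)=115 / 7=16.43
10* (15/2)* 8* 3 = 1800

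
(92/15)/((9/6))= 184/45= 4.09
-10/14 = -5/7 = -0.71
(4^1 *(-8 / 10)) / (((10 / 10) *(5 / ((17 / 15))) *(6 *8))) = -17 / 1125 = -0.02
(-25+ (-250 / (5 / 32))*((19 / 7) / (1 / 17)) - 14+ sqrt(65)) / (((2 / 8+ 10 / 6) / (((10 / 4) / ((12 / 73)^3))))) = -1005750936205 / 46368+ 1945085*sqrt(65) / 6624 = -21688258.36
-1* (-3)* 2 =6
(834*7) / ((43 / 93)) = 542934 / 43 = 12626.37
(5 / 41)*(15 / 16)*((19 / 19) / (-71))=-75 / 46576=-0.00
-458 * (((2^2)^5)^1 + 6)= -471740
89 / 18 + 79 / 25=3647 / 450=8.10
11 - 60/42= 67/7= 9.57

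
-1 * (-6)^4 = -1296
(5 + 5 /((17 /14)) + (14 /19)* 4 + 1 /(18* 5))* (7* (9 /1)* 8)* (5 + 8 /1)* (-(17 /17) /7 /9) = -18254756 /14535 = -1255.92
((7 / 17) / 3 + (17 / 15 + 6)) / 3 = 206 / 85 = 2.42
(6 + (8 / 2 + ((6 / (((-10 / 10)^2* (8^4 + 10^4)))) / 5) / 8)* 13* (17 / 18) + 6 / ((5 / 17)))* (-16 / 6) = -383186327 / 1902960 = -201.36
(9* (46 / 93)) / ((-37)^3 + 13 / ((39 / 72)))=-138 / 1569499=-0.00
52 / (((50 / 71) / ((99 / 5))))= 182754 / 125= 1462.03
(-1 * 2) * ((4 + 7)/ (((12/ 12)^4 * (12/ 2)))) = -11/ 3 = -3.67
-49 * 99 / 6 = -1617 / 2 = -808.50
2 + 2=4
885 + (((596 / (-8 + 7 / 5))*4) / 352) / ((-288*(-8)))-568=530246423 / 1672704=317.00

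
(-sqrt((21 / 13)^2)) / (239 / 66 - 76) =1386 / 62101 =0.02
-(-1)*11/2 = 11/2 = 5.50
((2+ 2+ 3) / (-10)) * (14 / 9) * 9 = -49 / 5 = -9.80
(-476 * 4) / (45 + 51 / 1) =-119 / 6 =-19.83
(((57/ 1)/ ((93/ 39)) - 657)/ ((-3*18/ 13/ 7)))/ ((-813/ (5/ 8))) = -1488305/ 1814616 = -0.82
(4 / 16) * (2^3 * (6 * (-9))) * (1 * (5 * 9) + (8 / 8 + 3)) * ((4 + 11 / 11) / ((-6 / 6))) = 26460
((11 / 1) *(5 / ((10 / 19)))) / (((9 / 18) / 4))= 836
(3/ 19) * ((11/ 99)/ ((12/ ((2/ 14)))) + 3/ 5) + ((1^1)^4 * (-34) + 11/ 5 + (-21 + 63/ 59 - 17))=-96947381/ 1412460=-68.64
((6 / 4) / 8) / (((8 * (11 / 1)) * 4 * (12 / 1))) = 1 / 22528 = 0.00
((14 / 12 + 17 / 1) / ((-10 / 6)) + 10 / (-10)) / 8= -119 / 80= -1.49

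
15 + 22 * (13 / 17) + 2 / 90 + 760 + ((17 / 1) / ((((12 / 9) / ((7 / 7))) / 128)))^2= 2038125122 / 765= 2664215.85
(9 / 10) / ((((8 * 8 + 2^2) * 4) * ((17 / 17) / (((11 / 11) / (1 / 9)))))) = 81 / 2720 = 0.03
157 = 157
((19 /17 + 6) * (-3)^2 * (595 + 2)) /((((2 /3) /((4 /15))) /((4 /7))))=5201064 /595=8741.28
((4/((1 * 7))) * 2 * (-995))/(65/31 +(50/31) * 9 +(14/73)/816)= -7349499840/107372839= -68.45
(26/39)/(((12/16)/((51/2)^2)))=578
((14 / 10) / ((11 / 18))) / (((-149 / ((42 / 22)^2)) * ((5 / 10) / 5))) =-111132 / 198319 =-0.56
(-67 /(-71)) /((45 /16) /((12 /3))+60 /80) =4288 /6603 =0.65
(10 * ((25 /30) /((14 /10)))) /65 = 25 /273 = 0.09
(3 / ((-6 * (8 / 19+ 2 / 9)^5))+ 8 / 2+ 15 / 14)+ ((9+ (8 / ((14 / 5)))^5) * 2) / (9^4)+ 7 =26968886769960848323 / 3551842170815400000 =7.59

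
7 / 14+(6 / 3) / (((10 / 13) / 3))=83 / 10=8.30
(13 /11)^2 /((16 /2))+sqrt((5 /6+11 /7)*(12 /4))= 2.86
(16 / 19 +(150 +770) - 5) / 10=17401 / 190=91.58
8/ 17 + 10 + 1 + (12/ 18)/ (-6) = 1738/ 153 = 11.36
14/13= 1.08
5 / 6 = 0.83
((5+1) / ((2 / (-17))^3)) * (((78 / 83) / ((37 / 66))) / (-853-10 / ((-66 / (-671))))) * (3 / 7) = 170721837 / 61567408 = 2.77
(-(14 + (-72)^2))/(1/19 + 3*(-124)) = 98762/7067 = 13.98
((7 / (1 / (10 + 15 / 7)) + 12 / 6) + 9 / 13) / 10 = 114 / 13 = 8.77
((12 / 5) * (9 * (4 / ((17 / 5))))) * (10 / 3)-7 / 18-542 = -140051 / 306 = -457.68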